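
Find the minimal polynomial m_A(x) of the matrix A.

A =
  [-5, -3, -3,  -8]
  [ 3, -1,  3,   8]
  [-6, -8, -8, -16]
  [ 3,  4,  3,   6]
x^3 + 6*x^2 + 12*x + 8

The characteristic polynomial is χ_A(x) = (x + 2)^4, so the eigenvalues are known. The minimal polynomial is
  m_A(x) = Π_λ (x − λ)^{k_λ}
where k_λ is the size of the *largest* Jordan block for λ (equivalently, the smallest k with (A − λI)^k v = 0 for every generalised eigenvector v of λ).

  λ = -2: largest Jordan block has size 3, contributing (x + 2)^3

So m_A(x) = (x + 2)^3 = x^3 + 6*x^2 + 12*x + 8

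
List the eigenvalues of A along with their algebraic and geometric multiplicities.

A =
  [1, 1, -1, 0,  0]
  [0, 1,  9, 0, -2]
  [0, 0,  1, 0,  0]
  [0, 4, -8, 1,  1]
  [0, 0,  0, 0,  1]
λ = 1: alg = 5, geom = 2

Step 1 — factor the characteristic polynomial to read off the algebraic multiplicities:
  χ_A(x) = (x - 1)^5

Step 2 — compute geometric multiplicities via the rank-nullity identity g(λ) = n − rank(A − λI):
  rank(A − (1)·I) = 3, so dim ker(A − (1)·I) = n − 3 = 2

Summary:
  λ = 1: algebraic multiplicity = 5, geometric multiplicity = 2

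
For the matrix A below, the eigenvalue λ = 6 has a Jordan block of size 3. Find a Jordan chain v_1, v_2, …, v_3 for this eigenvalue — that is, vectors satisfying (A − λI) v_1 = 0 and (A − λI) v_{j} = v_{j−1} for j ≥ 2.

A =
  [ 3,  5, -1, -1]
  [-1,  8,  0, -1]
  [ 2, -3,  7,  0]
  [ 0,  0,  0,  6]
A Jordan chain for λ = 6 of length 3:
v_1 = (2, 1, -1, 0)ᵀ
v_2 = (-3, -1, 2, 0)ᵀ
v_3 = (1, 0, 0, 0)ᵀ

Let N = A − (6)·I. We want v_3 with N^3 v_3 = 0 but N^2 v_3 ≠ 0; then v_{j-1} := N · v_j for j = 3, …, 2.

Pick v_3 = (1, 0, 0, 0)ᵀ.
Then v_2 = N · v_3 = (-3, -1, 2, 0)ᵀ.
Then v_1 = N · v_2 = (2, 1, -1, 0)ᵀ.

Sanity check: (A − (6)·I) v_1 = (0, 0, 0, 0)ᵀ = 0. ✓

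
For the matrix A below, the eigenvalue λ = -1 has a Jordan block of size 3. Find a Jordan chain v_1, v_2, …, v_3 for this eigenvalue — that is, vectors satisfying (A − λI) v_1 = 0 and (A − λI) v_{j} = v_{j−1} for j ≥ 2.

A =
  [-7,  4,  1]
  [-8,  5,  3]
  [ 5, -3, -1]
A Jordan chain for λ = -1 of length 3:
v_1 = (9, 15, -6)ᵀ
v_2 = (-6, -8, 5)ᵀ
v_3 = (1, 0, 0)ᵀ

Let N = A − (-1)·I. We want v_3 with N^3 v_3 = 0 but N^2 v_3 ≠ 0; then v_{j-1} := N · v_j for j = 3, …, 2.

Pick v_3 = (1, 0, 0)ᵀ.
Then v_2 = N · v_3 = (-6, -8, 5)ᵀ.
Then v_1 = N · v_2 = (9, 15, -6)ᵀ.

Sanity check: (A − (-1)·I) v_1 = (0, 0, 0)ᵀ = 0. ✓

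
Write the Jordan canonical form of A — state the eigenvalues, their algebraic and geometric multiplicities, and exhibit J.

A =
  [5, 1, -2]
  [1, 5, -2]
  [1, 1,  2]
J_2(4) ⊕ J_1(4)

The characteristic polynomial is
  det(x·I − A) = x^3 - 12*x^2 + 48*x - 64 = (x - 4)^3

Eigenvalues and multiplicities (the geometric multiplicity of λ is n − rank(A − λI), which equals the number of Jordan blocks for λ):
  λ = 4: algebraic multiplicity = 3, geometric multiplicity = 2

Determining the block sizes for each eigenvalue:
  λ = 4: 2 blocks summing to 3 forces exactly one block of size 2 and the rest size 1 → block sizes [2, 1]

Assembling the blocks gives a Jordan form
J =
  [4, 1, 0]
  [0, 4, 0]
  [0, 0, 4]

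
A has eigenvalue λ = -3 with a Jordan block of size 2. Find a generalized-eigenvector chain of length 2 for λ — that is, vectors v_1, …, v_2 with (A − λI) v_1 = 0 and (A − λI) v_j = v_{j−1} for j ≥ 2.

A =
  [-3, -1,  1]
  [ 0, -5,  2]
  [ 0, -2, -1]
A Jordan chain for λ = -3 of length 2:
v_1 = (-1, -2, -2)ᵀ
v_2 = (0, 1, 0)ᵀ

Let N = A − (-3)·I. We want v_2 with N^2 v_2 = 0 but N^1 v_2 ≠ 0; then v_{j-1} := N · v_j for j = 2, …, 2.

Pick v_2 = (0, 1, 0)ᵀ.
Then v_1 = N · v_2 = (-1, -2, -2)ᵀ.

Sanity check: (A − (-3)·I) v_1 = (0, 0, 0)ᵀ = 0. ✓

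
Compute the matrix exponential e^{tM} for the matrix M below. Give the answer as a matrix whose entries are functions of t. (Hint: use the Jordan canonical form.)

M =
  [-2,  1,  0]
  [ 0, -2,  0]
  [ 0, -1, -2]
e^{tM} =
  [exp(-2*t), t*exp(-2*t), 0]
  [0, exp(-2*t), 0]
  [0, -t*exp(-2*t), exp(-2*t)]

Strategy: write M = P · J · P⁻¹ where J is a Jordan canonical form, so e^{tM} = P · e^{tJ} · P⁻¹, and e^{tJ} can be computed block-by-block.

M has Jordan form
J =
  [-2,  1,  0]
  [ 0, -2,  0]
  [ 0,  0, -2]
(up to reordering of blocks).

Per-block formulas:
  For a 2×2 Jordan block J_2(-2): exp(t · J_2(-2)) = e^(-2t)·(I + t·N), where N is the 2×2 nilpotent shift.
  For a 1×1 block at λ = -2: exp(t · [-2]) = [e^(-2t)].

After assembling e^{tJ} and conjugating by P, we get:

e^{tM} =
  [exp(-2*t), t*exp(-2*t), 0]
  [0, exp(-2*t), 0]
  [0, -t*exp(-2*t), exp(-2*t)]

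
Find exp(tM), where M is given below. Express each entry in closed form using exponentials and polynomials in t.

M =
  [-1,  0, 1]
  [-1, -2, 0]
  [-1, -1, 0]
e^{tM} =
  [-t^2*exp(-t)/2 + exp(-t), -t^2*exp(-t)/2, t^2*exp(-t)/2 + t*exp(-t)]
  [t^2*exp(-t)/2 - t*exp(-t), t^2*exp(-t)/2 - t*exp(-t) + exp(-t), -t^2*exp(-t)/2]
  [-t*exp(-t), -t*exp(-t), t*exp(-t) + exp(-t)]

Strategy: write M = P · J · P⁻¹ where J is a Jordan canonical form, so e^{tM} = P · e^{tJ} · P⁻¹, and e^{tJ} can be computed block-by-block.

M has Jordan form
J =
  [-1,  1,  0]
  [ 0, -1,  1]
  [ 0,  0, -1]
(up to reordering of blocks).

Per-block formulas:
  For a 3×3 Jordan block J_3(-1): exp(t · J_3(-1)) = e^(-1t)·(I + t·N + (t^2/2)·N^2), where N is the 3×3 nilpotent shift.

After assembling e^{tJ} and conjugating by P, we get:

e^{tM} =
  [-t^2*exp(-t)/2 + exp(-t), -t^2*exp(-t)/2, t^2*exp(-t)/2 + t*exp(-t)]
  [t^2*exp(-t)/2 - t*exp(-t), t^2*exp(-t)/2 - t*exp(-t) + exp(-t), -t^2*exp(-t)/2]
  [-t*exp(-t), -t*exp(-t), t*exp(-t) + exp(-t)]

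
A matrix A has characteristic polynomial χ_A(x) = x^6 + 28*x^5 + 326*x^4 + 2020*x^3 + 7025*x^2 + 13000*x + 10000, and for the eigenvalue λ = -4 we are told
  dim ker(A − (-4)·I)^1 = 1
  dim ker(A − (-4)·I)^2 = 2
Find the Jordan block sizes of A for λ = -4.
Block sizes for λ = -4: [2]

From the dimensions of kernels of powers, the number of Jordan blocks of size at least j is d_j − d_{j−1} where d_j = dim ker(N^j) (with d_0 = 0). Computing the differences gives [1, 1].
The number of blocks of size exactly k is (#blocks of size ≥ k) − (#blocks of size ≥ k + 1), so the partition is: 1 block(s) of size 2.
In nonincreasing order the block sizes are [2].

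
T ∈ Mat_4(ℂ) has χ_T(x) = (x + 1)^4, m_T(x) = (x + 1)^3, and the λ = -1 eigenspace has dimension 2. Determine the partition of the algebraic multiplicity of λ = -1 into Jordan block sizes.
Block sizes for λ = -1: [3, 1]

Step 1 — from the characteristic polynomial, algebraic multiplicity of λ = -1 is 4. From dim ker(T − (-1)·I) = 2, there are exactly 2 Jordan blocks for λ = -1.
Step 2 — from the minimal polynomial, the factor (x + 1)^3 tells us the largest block for λ = -1 has size 3.
Step 3 — with total size 4, 2 blocks, and largest block 3, the block sizes (in nonincreasing order) are [3, 1].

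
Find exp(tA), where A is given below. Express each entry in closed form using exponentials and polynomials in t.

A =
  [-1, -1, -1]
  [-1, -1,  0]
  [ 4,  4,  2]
e^{tA} =
  [-t^2 - t + 1, -t^2 - t, -t^2/2 - t]
  [t^2 - t, t^2 - t + 1, t^2/2]
  [4*t, 4*t, 2*t + 1]

Strategy: write A = P · J · P⁻¹ where J is a Jordan canonical form, so e^{tA} = P · e^{tJ} · P⁻¹, and e^{tJ} can be computed block-by-block.

A has Jordan form
J =
  [0, 1, 0]
  [0, 0, 1]
  [0, 0, 0]
(up to reordering of blocks).

Per-block formulas:
  For a 3×3 Jordan block J_3(0): exp(t · J_3(0)) = e^(0t)·(I + t·N + (t^2/2)·N^2), where N is the 3×3 nilpotent shift.

After assembling e^{tJ} and conjugating by P, we get:

e^{tA} =
  [-t^2 - t + 1, -t^2 - t, -t^2/2 - t]
  [t^2 - t, t^2 - t + 1, t^2/2]
  [4*t, 4*t, 2*t + 1]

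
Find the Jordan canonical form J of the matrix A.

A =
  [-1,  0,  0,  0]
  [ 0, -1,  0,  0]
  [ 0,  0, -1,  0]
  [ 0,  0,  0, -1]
J_1(-1) ⊕ J_1(-1) ⊕ J_1(-1) ⊕ J_1(-1)

The characteristic polynomial is
  det(x·I − A) = x^4 + 4*x^3 + 6*x^2 + 4*x + 1 = (x + 1)^4

Eigenvalues and multiplicities (the geometric multiplicity of λ is n − rank(A − λI), which equals the number of Jordan blocks for λ):
  λ = -1: algebraic multiplicity = 4, geometric multiplicity = 4

Determining the block sizes for each eigenvalue:
  λ = -1: gm = am = 4, so every block has size 1 → block sizes [1, 1, 1, 1]

Assembling the blocks gives a Jordan form
J =
  [-1,  0,  0,  0]
  [ 0, -1,  0,  0]
  [ 0,  0, -1,  0]
  [ 0,  0,  0, -1]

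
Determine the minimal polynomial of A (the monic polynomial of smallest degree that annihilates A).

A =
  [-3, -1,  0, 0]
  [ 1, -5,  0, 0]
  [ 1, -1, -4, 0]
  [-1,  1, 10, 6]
x^3 + 2*x^2 - 32*x - 96

The characteristic polynomial is χ_A(x) = (x - 6)*(x + 4)^3, so the eigenvalues are known. The minimal polynomial is
  m_A(x) = Π_λ (x − λ)^{k_λ}
where k_λ is the size of the *largest* Jordan block for λ (equivalently, the smallest k with (A − λI)^k v = 0 for every generalised eigenvector v of λ).

  λ = -4: largest Jordan block has size 2, contributing (x + 4)^2
  λ = 6: largest Jordan block has size 1, contributing (x − 6)

So m_A(x) = (x - 6)*(x + 4)^2 = x^3 + 2*x^2 - 32*x - 96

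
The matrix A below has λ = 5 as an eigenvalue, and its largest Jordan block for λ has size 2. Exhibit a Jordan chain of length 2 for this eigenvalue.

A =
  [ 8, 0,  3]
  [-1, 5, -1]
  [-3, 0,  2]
A Jordan chain for λ = 5 of length 2:
v_1 = (3, -1, -3)ᵀ
v_2 = (1, 0, 0)ᵀ

Let N = A − (5)·I. We want v_2 with N^2 v_2 = 0 but N^1 v_2 ≠ 0; then v_{j-1} := N · v_j for j = 2, …, 2.

Pick v_2 = (1, 0, 0)ᵀ.
Then v_1 = N · v_2 = (3, -1, -3)ᵀ.

Sanity check: (A − (5)·I) v_1 = (0, 0, 0)ᵀ = 0. ✓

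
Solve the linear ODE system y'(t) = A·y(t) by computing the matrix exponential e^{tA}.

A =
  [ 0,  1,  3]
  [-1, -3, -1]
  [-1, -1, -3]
e^{tA} =
  [2*t*exp(-2*t) + exp(-2*t), -t^2*exp(-2*t) + t*exp(-2*t), t^2*exp(-2*t) + 3*t*exp(-2*t)]
  [-t*exp(-2*t), t^2*exp(-2*t)/2 - t*exp(-2*t) + exp(-2*t), -t^2*exp(-2*t)/2 - t*exp(-2*t)]
  [-t*exp(-2*t), t^2*exp(-2*t)/2 - t*exp(-2*t), -t^2*exp(-2*t)/2 - t*exp(-2*t) + exp(-2*t)]

Strategy: write A = P · J · P⁻¹ where J is a Jordan canonical form, so e^{tA} = P · e^{tJ} · P⁻¹, and e^{tJ} can be computed block-by-block.

A has Jordan form
J =
  [-2,  1,  0]
  [ 0, -2,  1]
  [ 0,  0, -2]
(up to reordering of blocks).

Per-block formulas:
  For a 3×3 Jordan block J_3(-2): exp(t · J_3(-2)) = e^(-2t)·(I + t·N + (t^2/2)·N^2), where N is the 3×3 nilpotent shift.

After assembling e^{tJ} and conjugating by P, we get:

e^{tA} =
  [2*t*exp(-2*t) + exp(-2*t), -t^2*exp(-2*t) + t*exp(-2*t), t^2*exp(-2*t) + 3*t*exp(-2*t)]
  [-t*exp(-2*t), t^2*exp(-2*t)/2 - t*exp(-2*t) + exp(-2*t), -t^2*exp(-2*t)/2 - t*exp(-2*t)]
  [-t*exp(-2*t), t^2*exp(-2*t)/2 - t*exp(-2*t), -t^2*exp(-2*t)/2 - t*exp(-2*t) + exp(-2*t)]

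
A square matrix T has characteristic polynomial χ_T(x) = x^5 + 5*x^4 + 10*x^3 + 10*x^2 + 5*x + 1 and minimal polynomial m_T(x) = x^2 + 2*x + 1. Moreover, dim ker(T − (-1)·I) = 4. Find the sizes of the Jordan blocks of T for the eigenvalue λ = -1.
Block sizes for λ = -1: [2, 1, 1, 1]

Step 1 — from the characteristic polynomial, algebraic multiplicity of λ = -1 is 5. From dim ker(T − (-1)·I) = 4, there are exactly 4 Jordan blocks for λ = -1.
Step 2 — from the minimal polynomial, the factor (x + 1)^2 tells us the largest block for λ = -1 has size 2.
Step 3 — with total size 5, 4 blocks, and largest block 2, the block sizes (in nonincreasing order) are [2, 1, 1, 1].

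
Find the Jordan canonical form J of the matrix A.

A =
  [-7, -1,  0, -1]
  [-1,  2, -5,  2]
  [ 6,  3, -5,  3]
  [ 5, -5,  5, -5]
J_2(-5) ⊕ J_1(-5) ⊕ J_1(0)

The characteristic polynomial is
  det(x·I − A) = x^4 + 15*x^3 + 75*x^2 + 125*x = x*(x + 5)^3

Eigenvalues and multiplicities (the geometric multiplicity of λ is n − rank(A − λI), which equals the number of Jordan blocks for λ):
  λ = -5: algebraic multiplicity = 3, geometric multiplicity = 2
  λ = 0: algebraic multiplicity = 1, geometric multiplicity = 1

Determining the block sizes for each eigenvalue:
  λ = -5: 2 blocks summing to 3 forces exactly one block of size 2 and the rest size 1 → block sizes [2, 1]
  λ = 0: one block (gm = 1), so the single block has size am = 1 → block sizes [1]

Assembling the blocks gives a Jordan form
J =
  [-5,  1,  0, 0]
  [ 0, -5,  0, 0]
  [ 0,  0, -5, 0]
  [ 0,  0,  0, 0]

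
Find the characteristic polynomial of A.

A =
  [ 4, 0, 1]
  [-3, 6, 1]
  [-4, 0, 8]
x^3 - 18*x^2 + 108*x - 216

Expanding det(x·I − A) (e.g. by cofactor expansion or by noting that A is similar to its Jordan form J, which has the same characteristic polynomial as A) gives
  χ_A(x) = x^3 - 18*x^2 + 108*x - 216
which factors as (x - 6)^3. The eigenvalues (with algebraic multiplicities) are λ = 6 with multiplicity 3.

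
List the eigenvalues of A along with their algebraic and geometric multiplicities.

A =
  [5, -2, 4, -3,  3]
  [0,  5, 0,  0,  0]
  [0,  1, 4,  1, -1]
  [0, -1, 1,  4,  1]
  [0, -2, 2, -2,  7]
λ = 5: alg = 5, geom = 3

Step 1 — factor the characteristic polynomial to read off the algebraic multiplicities:
  χ_A(x) = (x - 5)^5

Step 2 — compute geometric multiplicities via the rank-nullity identity g(λ) = n − rank(A − λI):
  rank(A − (5)·I) = 2, so dim ker(A − (5)·I) = n − 2 = 3

Summary:
  λ = 5: algebraic multiplicity = 5, geometric multiplicity = 3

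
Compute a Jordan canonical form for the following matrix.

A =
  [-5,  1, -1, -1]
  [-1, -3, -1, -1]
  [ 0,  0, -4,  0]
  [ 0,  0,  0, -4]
J_2(-4) ⊕ J_1(-4) ⊕ J_1(-4)

The characteristic polynomial is
  det(x·I − A) = x^4 + 16*x^3 + 96*x^2 + 256*x + 256 = (x + 4)^4

Eigenvalues and multiplicities (the geometric multiplicity of λ is n − rank(A − λI), which equals the number of Jordan blocks for λ):
  λ = -4: algebraic multiplicity = 4, geometric multiplicity = 3

Determining the block sizes for each eigenvalue:
  λ = -4: 3 blocks summing to 4 forces exactly one block of size 2 and the rest size 1 → block sizes [2, 1, 1]

Assembling the blocks gives a Jordan form
J =
  [-4,  1,  0,  0]
  [ 0, -4,  0,  0]
  [ 0,  0, -4,  0]
  [ 0,  0,  0, -4]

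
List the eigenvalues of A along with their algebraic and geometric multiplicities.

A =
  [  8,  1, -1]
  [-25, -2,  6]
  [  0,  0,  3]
λ = 3: alg = 3, geom = 1

Step 1 — factor the characteristic polynomial to read off the algebraic multiplicities:
  χ_A(x) = (x - 3)^3

Step 2 — compute geometric multiplicities via the rank-nullity identity g(λ) = n − rank(A − λI):
  rank(A − (3)·I) = 2, so dim ker(A − (3)·I) = n − 2 = 1

Summary:
  λ = 3: algebraic multiplicity = 3, geometric multiplicity = 1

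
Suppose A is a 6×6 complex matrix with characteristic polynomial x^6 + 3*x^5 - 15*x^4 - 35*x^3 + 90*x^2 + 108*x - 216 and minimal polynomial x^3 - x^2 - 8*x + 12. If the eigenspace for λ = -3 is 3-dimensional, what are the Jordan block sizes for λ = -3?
Block sizes for λ = -3: [1, 1, 1]

Step 1 — from the characteristic polynomial, algebraic multiplicity of λ = -3 is 3. From dim ker(A − (-3)·I) = 3, there are exactly 3 Jordan blocks for λ = -3.
Step 2 — from the minimal polynomial, the factor (x + 3) tells us the largest block for λ = -3 has size 1.
Step 3 — with total size 3, 3 blocks, and largest block 1, the block sizes (in nonincreasing order) are [1, 1, 1].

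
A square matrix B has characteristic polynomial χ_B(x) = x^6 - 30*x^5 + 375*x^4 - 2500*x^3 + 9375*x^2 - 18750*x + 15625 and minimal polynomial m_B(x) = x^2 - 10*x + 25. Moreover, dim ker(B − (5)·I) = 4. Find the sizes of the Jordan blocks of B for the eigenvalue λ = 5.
Block sizes for λ = 5: [2, 2, 1, 1]

Step 1 — from the characteristic polynomial, algebraic multiplicity of λ = 5 is 6. From dim ker(B − (5)·I) = 4, there are exactly 4 Jordan blocks for λ = 5.
Step 2 — from the minimal polynomial, the factor (x − 5)^2 tells us the largest block for λ = 5 has size 2.
Step 3 — with total size 6, 4 blocks, and largest block 2, the block sizes (in nonincreasing order) are [2, 2, 1, 1].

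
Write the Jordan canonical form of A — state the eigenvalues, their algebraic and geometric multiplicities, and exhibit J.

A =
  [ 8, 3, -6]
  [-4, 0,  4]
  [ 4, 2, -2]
J_2(2) ⊕ J_1(2)

The characteristic polynomial is
  det(x·I − A) = x^3 - 6*x^2 + 12*x - 8 = (x - 2)^3

Eigenvalues and multiplicities (the geometric multiplicity of λ is n − rank(A − λI), which equals the number of Jordan blocks for λ):
  λ = 2: algebraic multiplicity = 3, geometric multiplicity = 2

Determining the block sizes for each eigenvalue:
  λ = 2: 2 blocks summing to 3 forces exactly one block of size 2 and the rest size 1 → block sizes [2, 1]

Assembling the blocks gives a Jordan form
J =
  [2, 1, 0]
  [0, 2, 0]
  [0, 0, 2]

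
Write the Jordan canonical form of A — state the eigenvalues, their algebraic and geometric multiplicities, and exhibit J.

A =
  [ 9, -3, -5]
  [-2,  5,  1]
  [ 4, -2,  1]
J_3(5)

The characteristic polynomial is
  det(x·I − A) = x^3 - 15*x^2 + 75*x - 125 = (x - 5)^3

Eigenvalues and multiplicities (the geometric multiplicity of λ is n − rank(A − λI), which equals the number of Jordan blocks for λ):
  λ = 5: algebraic multiplicity = 3, geometric multiplicity = 1

Determining the block sizes for each eigenvalue:
  λ = 5: one block (gm = 1), so the single block has size am = 3 → block sizes [3]

Assembling the blocks gives a Jordan form
J =
  [5, 1, 0]
  [0, 5, 1]
  [0, 0, 5]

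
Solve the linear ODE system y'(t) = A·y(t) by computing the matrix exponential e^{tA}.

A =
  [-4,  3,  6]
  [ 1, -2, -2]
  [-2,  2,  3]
e^{tA} =
  [-3*t*exp(-t) + exp(-t), 3*t*exp(-t), 6*t*exp(-t)]
  [t*exp(-t), -t*exp(-t) + exp(-t), -2*t*exp(-t)]
  [-2*t*exp(-t), 2*t*exp(-t), 4*t*exp(-t) + exp(-t)]

Strategy: write A = P · J · P⁻¹ where J is a Jordan canonical form, so e^{tA} = P · e^{tJ} · P⁻¹, and e^{tJ} can be computed block-by-block.

A has Jordan form
J =
  [-1,  1,  0]
  [ 0, -1,  0]
  [ 0,  0, -1]
(up to reordering of blocks).

Per-block formulas:
  For a 1×1 block at λ = -1: exp(t · [-1]) = [e^(-1t)].
  For a 2×2 Jordan block J_2(-1): exp(t · J_2(-1)) = e^(-1t)·(I + t·N), where N is the 2×2 nilpotent shift.

After assembling e^{tJ} and conjugating by P, we get:

e^{tA} =
  [-3*t*exp(-t) + exp(-t), 3*t*exp(-t), 6*t*exp(-t)]
  [t*exp(-t), -t*exp(-t) + exp(-t), -2*t*exp(-t)]
  [-2*t*exp(-t), 2*t*exp(-t), 4*t*exp(-t) + exp(-t)]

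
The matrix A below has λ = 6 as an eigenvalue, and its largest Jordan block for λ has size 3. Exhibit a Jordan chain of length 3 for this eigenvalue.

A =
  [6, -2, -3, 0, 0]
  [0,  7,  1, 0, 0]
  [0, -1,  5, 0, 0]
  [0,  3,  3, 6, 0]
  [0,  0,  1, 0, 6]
A Jordan chain for λ = 6 of length 3:
v_1 = (1, 0, 0, 0, -1)ᵀ
v_2 = (-2, 1, -1, 3, 0)ᵀ
v_3 = (0, 1, 0, 0, 0)ᵀ

Let N = A − (6)·I. We want v_3 with N^3 v_3 = 0 but N^2 v_3 ≠ 0; then v_{j-1} := N · v_j for j = 3, …, 2.

Pick v_3 = (0, 1, 0, 0, 0)ᵀ.
Then v_2 = N · v_3 = (-2, 1, -1, 3, 0)ᵀ.
Then v_1 = N · v_2 = (1, 0, 0, 0, -1)ᵀ.

Sanity check: (A − (6)·I) v_1 = (0, 0, 0, 0, 0)ᵀ = 0. ✓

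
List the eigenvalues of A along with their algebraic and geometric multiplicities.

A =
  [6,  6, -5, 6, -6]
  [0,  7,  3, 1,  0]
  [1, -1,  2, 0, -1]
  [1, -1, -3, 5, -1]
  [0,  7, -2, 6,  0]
λ = 0: alg = 1, geom = 1; λ = 5: alg = 4, geom = 2

Step 1 — factor the characteristic polynomial to read off the algebraic multiplicities:
  χ_A(x) = x*(x - 5)^4

Step 2 — compute geometric multiplicities via the rank-nullity identity g(λ) = n − rank(A − λI):
  rank(A − (0)·I) = 4, so dim ker(A − (0)·I) = n − 4 = 1
  rank(A − (5)·I) = 3, so dim ker(A − (5)·I) = n − 3 = 2

Summary:
  λ = 0: algebraic multiplicity = 1, geometric multiplicity = 1
  λ = 5: algebraic multiplicity = 4, geometric multiplicity = 2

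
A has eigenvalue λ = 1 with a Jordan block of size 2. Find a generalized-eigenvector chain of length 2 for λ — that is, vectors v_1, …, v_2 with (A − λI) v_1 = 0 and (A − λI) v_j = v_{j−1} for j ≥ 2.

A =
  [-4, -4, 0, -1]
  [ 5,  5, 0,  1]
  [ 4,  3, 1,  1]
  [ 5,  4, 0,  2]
A Jordan chain for λ = 1 of length 2:
v_1 = (-5, 5, 4, 5)ᵀ
v_2 = (1, 0, 0, 0)ᵀ

Let N = A − (1)·I. We want v_2 with N^2 v_2 = 0 but N^1 v_2 ≠ 0; then v_{j-1} := N · v_j for j = 2, …, 2.

Pick v_2 = (1, 0, 0, 0)ᵀ.
Then v_1 = N · v_2 = (-5, 5, 4, 5)ᵀ.

Sanity check: (A − (1)·I) v_1 = (0, 0, 0, 0)ᵀ = 0. ✓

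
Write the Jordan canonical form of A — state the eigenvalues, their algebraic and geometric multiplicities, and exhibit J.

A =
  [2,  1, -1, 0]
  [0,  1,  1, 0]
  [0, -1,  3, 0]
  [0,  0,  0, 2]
J_2(2) ⊕ J_1(2) ⊕ J_1(2)

The characteristic polynomial is
  det(x·I − A) = x^4 - 8*x^3 + 24*x^2 - 32*x + 16 = (x - 2)^4

Eigenvalues and multiplicities (the geometric multiplicity of λ is n − rank(A − λI), which equals the number of Jordan blocks for λ):
  λ = 2: algebraic multiplicity = 4, geometric multiplicity = 3

Determining the block sizes for each eigenvalue:
  λ = 2: 3 blocks summing to 4 forces exactly one block of size 2 and the rest size 1 → block sizes [2, 1, 1]

Assembling the blocks gives a Jordan form
J =
  [2, 1, 0, 0]
  [0, 2, 0, 0]
  [0, 0, 2, 0]
  [0, 0, 0, 2]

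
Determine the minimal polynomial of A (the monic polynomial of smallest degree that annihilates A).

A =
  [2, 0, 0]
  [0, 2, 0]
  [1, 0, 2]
x^2 - 4*x + 4

The characteristic polynomial is χ_A(x) = (x - 2)^3, so the eigenvalues are known. The minimal polynomial is
  m_A(x) = Π_λ (x − λ)^{k_λ}
where k_λ is the size of the *largest* Jordan block for λ (equivalently, the smallest k with (A − λI)^k v = 0 for every generalised eigenvector v of λ).

  λ = 2: largest Jordan block has size 2, contributing (x − 2)^2

So m_A(x) = (x - 2)^2 = x^2 - 4*x + 4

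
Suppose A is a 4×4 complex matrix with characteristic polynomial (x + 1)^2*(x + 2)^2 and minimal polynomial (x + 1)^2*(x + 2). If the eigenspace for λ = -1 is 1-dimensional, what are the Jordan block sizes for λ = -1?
Block sizes for λ = -1: [2]

Step 1 — from the characteristic polynomial, algebraic multiplicity of λ = -1 is 2. From dim ker(A − (-1)·I) = 1, there are exactly 1 Jordan blocks for λ = -1.
Step 2 — from the minimal polynomial, the factor (x + 1)^2 tells us the largest block for λ = -1 has size 2.
Step 3 — with total size 2, 1 blocks, and largest block 2, the block sizes (in nonincreasing order) are [2].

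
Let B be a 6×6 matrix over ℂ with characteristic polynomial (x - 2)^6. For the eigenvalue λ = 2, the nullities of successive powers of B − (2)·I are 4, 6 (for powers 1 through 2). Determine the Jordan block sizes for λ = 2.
Block sizes for λ = 2: [2, 2, 1, 1]

From the dimensions of kernels of powers, the number of Jordan blocks of size at least j is d_j − d_{j−1} where d_j = dim ker(N^j) (with d_0 = 0). Computing the differences gives [4, 2].
The number of blocks of size exactly k is (#blocks of size ≥ k) − (#blocks of size ≥ k + 1), so the partition is: 2 block(s) of size 1, 2 block(s) of size 2.
In nonincreasing order the block sizes are [2, 2, 1, 1].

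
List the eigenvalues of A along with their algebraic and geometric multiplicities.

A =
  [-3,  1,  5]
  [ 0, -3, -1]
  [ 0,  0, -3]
λ = -3: alg = 3, geom = 1

Step 1 — factor the characteristic polynomial to read off the algebraic multiplicities:
  χ_A(x) = (x + 3)^3

Step 2 — compute geometric multiplicities via the rank-nullity identity g(λ) = n − rank(A − λI):
  rank(A − (-3)·I) = 2, so dim ker(A − (-3)·I) = n − 2 = 1

Summary:
  λ = -3: algebraic multiplicity = 3, geometric multiplicity = 1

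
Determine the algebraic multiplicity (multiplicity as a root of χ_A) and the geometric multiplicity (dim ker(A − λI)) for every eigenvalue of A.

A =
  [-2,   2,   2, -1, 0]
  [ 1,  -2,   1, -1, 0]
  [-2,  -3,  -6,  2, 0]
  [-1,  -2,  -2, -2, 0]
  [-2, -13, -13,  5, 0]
λ = -3: alg = 4, geom = 2; λ = 0: alg = 1, geom = 1

Step 1 — factor the characteristic polynomial to read off the algebraic multiplicities:
  χ_A(x) = x*(x + 3)^4

Step 2 — compute geometric multiplicities via the rank-nullity identity g(λ) = n − rank(A − λI):
  rank(A − (-3)·I) = 3, so dim ker(A − (-3)·I) = n − 3 = 2
  rank(A − (0)·I) = 4, so dim ker(A − (0)·I) = n − 4 = 1

Summary:
  λ = -3: algebraic multiplicity = 4, geometric multiplicity = 2
  λ = 0: algebraic multiplicity = 1, geometric multiplicity = 1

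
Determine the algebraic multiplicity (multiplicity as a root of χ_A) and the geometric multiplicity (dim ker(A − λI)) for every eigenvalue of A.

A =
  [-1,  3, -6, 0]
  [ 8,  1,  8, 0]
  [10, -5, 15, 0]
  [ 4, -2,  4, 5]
λ = 5: alg = 4, geom = 3

Step 1 — factor the characteristic polynomial to read off the algebraic multiplicities:
  χ_A(x) = (x - 5)^4

Step 2 — compute geometric multiplicities via the rank-nullity identity g(λ) = n − rank(A − λI):
  rank(A − (5)·I) = 1, so dim ker(A − (5)·I) = n − 1 = 3

Summary:
  λ = 5: algebraic multiplicity = 4, geometric multiplicity = 3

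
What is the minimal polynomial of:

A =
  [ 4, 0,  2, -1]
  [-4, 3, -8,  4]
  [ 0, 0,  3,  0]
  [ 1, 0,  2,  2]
x^2 - 6*x + 9

The characteristic polynomial is χ_A(x) = (x - 3)^4, so the eigenvalues are known. The minimal polynomial is
  m_A(x) = Π_λ (x − λ)^{k_λ}
where k_λ is the size of the *largest* Jordan block for λ (equivalently, the smallest k with (A − λI)^k v = 0 for every generalised eigenvector v of λ).

  λ = 3: largest Jordan block has size 2, contributing (x − 3)^2

So m_A(x) = (x - 3)^2 = x^2 - 6*x + 9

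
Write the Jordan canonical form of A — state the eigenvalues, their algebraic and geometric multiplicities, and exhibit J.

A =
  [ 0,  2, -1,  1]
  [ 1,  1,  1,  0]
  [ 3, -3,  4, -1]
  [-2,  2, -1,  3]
J_3(2) ⊕ J_1(2)

The characteristic polynomial is
  det(x·I − A) = x^4 - 8*x^3 + 24*x^2 - 32*x + 16 = (x - 2)^4

Eigenvalues and multiplicities (the geometric multiplicity of λ is n − rank(A − λI), which equals the number of Jordan blocks for λ):
  λ = 2: algebraic multiplicity = 4, geometric multiplicity = 2

Determining the block sizes for each eigenvalue:
  λ = 2: with am = 4 and gm = 2, the partition is not yet determined (e.g. several partitions of 4 into 2 parts exist). Let N = A − (2)·I. Computing rank(N^1) = 2, rank(N^2) = 1, rank(N^3) = 0; the number of blocks of size ≥ j is rank(N^{j−1}) − rank(N^j), giving [2, 1, 1]. So we have 1 block(s) of size 3, 1 block(s) of size 1 → block sizes [3, 1]

Assembling the blocks gives a Jordan form
J =
  [2, 1, 0, 0]
  [0, 2, 1, 0]
  [0, 0, 2, 0]
  [0, 0, 0, 2]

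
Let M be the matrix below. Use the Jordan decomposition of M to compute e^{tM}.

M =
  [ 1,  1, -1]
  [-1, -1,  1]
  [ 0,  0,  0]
e^{tM} =
  [t + 1, t, -t]
  [-t, 1 - t, t]
  [0, 0, 1]

Strategy: write M = P · J · P⁻¹ where J is a Jordan canonical form, so e^{tM} = P · e^{tJ} · P⁻¹, and e^{tJ} can be computed block-by-block.

M has Jordan form
J =
  [0, 1, 0]
  [0, 0, 0]
  [0, 0, 0]
(up to reordering of blocks).

Per-block formulas:
  For a 1×1 block at λ = 0: exp(t · [0]) = [e^(0t)].
  For a 2×2 Jordan block J_2(0): exp(t · J_2(0)) = e^(0t)·(I + t·N), where N is the 2×2 nilpotent shift.

After assembling e^{tJ} and conjugating by P, we get:

e^{tM} =
  [t + 1, t, -t]
  [-t, 1 - t, t]
  [0, 0, 1]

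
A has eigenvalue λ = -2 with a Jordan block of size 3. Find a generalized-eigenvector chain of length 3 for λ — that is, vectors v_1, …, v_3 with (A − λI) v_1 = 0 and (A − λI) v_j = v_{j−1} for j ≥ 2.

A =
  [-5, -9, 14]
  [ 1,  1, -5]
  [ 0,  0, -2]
A Jordan chain for λ = -2 of length 3:
v_1 = (3, -1, 0)ᵀ
v_2 = (14, -5, 0)ᵀ
v_3 = (0, 0, 1)ᵀ

Let N = A − (-2)·I. We want v_3 with N^3 v_3 = 0 but N^2 v_3 ≠ 0; then v_{j-1} := N · v_j for j = 3, …, 2.

Pick v_3 = (0, 0, 1)ᵀ.
Then v_2 = N · v_3 = (14, -5, 0)ᵀ.
Then v_1 = N · v_2 = (3, -1, 0)ᵀ.

Sanity check: (A − (-2)·I) v_1 = (0, 0, 0)ᵀ = 0. ✓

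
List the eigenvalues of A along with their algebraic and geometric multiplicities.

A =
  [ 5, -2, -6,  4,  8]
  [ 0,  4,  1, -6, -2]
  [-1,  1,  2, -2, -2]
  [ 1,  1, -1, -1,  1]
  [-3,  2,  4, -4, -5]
λ = 1: alg = 5, geom = 2

Step 1 — factor the characteristic polynomial to read off the algebraic multiplicities:
  χ_A(x) = (x - 1)^5

Step 2 — compute geometric multiplicities via the rank-nullity identity g(λ) = n − rank(A − λI):
  rank(A − (1)·I) = 3, so dim ker(A − (1)·I) = n − 3 = 2

Summary:
  λ = 1: algebraic multiplicity = 5, geometric multiplicity = 2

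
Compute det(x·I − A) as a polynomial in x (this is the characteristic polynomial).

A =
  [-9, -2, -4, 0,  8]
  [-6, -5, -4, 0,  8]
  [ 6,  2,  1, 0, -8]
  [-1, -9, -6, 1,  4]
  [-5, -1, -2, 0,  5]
x^5 + 7*x^4 + 10*x^3 - 18*x^2 - 27*x + 27

Expanding det(x·I − A) (e.g. by cofactor expansion or by noting that A is similar to its Jordan form J, which has the same characteristic polynomial as A) gives
  χ_A(x) = x^5 + 7*x^4 + 10*x^3 - 18*x^2 - 27*x + 27
which factors as (x - 1)^2*(x + 3)^3. The eigenvalues (with algebraic multiplicities) are λ = -3 with multiplicity 3, λ = 1 with multiplicity 2.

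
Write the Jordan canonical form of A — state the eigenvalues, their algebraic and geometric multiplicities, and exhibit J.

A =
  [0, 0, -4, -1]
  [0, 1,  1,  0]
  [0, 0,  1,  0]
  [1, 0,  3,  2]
J_3(1) ⊕ J_1(1)

The characteristic polynomial is
  det(x·I − A) = x^4 - 4*x^3 + 6*x^2 - 4*x + 1 = (x - 1)^4

Eigenvalues and multiplicities (the geometric multiplicity of λ is n − rank(A − λI), which equals the number of Jordan blocks for λ):
  λ = 1: algebraic multiplicity = 4, geometric multiplicity = 2

Determining the block sizes for each eigenvalue:
  λ = 1: with am = 4 and gm = 2, the partition is not yet determined (e.g. several partitions of 4 into 2 parts exist). Let N = A − (1)·I. Computing rank(N^1) = 2, rank(N^2) = 1, rank(N^3) = 0; the number of blocks of size ≥ j is rank(N^{j−1}) − rank(N^j), giving [2, 1, 1]. So we have 1 block(s) of size 3, 1 block(s) of size 1 → block sizes [3, 1]

Assembling the blocks gives a Jordan form
J =
  [1, 1, 0, 0]
  [0, 1, 1, 0]
  [0, 0, 1, 0]
  [0, 0, 0, 1]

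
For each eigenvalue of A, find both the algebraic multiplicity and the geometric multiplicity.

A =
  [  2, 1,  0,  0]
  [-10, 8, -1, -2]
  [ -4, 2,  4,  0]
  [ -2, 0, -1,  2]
λ = 4: alg = 4, geom = 2

Step 1 — factor the characteristic polynomial to read off the algebraic multiplicities:
  χ_A(x) = (x - 4)^4

Step 2 — compute geometric multiplicities via the rank-nullity identity g(λ) = n − rank(A − λI):
  rank(A − (4)·I) = 2, so dim ker(A − (4)·I) = n − 2 = 2

Summary:
  λ = 4: algebraic multiplicity = 4, geometric multiplicity = 2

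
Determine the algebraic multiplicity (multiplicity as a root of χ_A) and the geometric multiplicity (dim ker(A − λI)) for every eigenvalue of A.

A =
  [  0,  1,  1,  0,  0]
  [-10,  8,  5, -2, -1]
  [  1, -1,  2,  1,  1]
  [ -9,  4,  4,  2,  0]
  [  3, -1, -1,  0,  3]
λ = 3: alg = 5, geom = 2

Step 1 — factor the characteristic polynomial to read off the algebraic multiplicities:
  χ_A(x) = (x - 3)^5

Step 2 — compute geometric multiplicities via the rank-nullity identity g(λ) = n − rank(A − λI):
  rank(A − (3)·I) = 3, so dim ker(A − (3)·I) = n − 3 = 2

Summary:
  λ = 3: algebraic multiplicity = 5, geometric multiplicity = 2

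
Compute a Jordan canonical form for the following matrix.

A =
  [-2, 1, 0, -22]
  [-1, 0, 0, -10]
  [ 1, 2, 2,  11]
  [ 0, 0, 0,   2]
J_2(-1) ⊕ J_2(2)

The characteristic polynomial is
  det(x·I − A) = x^4 - 2*x^3 - 3*x^2 + 4*x + 4 = (x - 2)^2*(x + 1)^2

Eigenvalues and multiplicities (the geometric multiplicity of λ is n − rank(A − λI), which equals the number of Jordan blocks for λ):
  λ = -1: algebraic multiplicity = 2, geometric multiplicity = 1
  λ = 2: algebraic multiplicity = 2, geometric multiplicity = 1

Determining the block sizes for each eigenvalue:
  λ = -1: one block (gm = 1), so the single block has size am = 2 → block sizes [2]
  λ = 2: one block (gm = 1), so the single block has size am = 2 → block sizes [2]

Assembling the blocks gives a Jordan form
J =
  [-1,  1, 0, 0]
  [ 0, -1, 0, 0]
  [ 0,  0, 2, 1]
  [ 0,  0, 0, 2]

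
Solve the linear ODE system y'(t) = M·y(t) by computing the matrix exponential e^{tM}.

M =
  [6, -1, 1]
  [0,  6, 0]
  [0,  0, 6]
e^{tM} =
  [exp(6*t), -t*exp(6*t), t*exp(6*t)]
  [0, exp(6*t), 0]
  [0, 0, exp(6*t)]

Strategy: write M = P · J · P⁻¹ where J is a Jordan canonical form, so e^{tM} = P · e^{tJ} · P⁻¹, and e^{tJ} can be computed block-by-block.

M has Jordan form
J =
  [6, 1, 0]
  [0, 6, 0]
  [0, 0, 6]
(up to reordering of blocks).

Per-block formulas:
  For a 1×1 block at λ = 6: exp(t · [6]) = [e^(6t)].
  For a 2×2 Jordan block J_2(6): exp(t · J_2(6)) = e^(6t)·(I + t·N), where N is the 2×2 nilpotent shift.

After assembling e^{tJ} and conjugating by P, we get:

e^{tM} =
  [exp(6*t), -t*exp(6*t), t*exp(6*t)]
  [0, exp(6*t), 0]
  [0, 0, exp(6*t)]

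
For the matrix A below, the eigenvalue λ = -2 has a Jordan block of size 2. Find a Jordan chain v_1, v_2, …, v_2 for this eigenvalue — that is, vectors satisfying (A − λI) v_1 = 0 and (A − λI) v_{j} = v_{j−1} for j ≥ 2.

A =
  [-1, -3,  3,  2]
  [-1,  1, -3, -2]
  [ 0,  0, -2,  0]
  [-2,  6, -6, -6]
A Jordan chain for λ = -2 of length 2:
v_1 = (1, -1, 0, -2)ᵀ
v_2 = (1, 0, 0, 0)ᵀ

Let N = A − (-2)·I. We want v_2 with N^2 v_2 = 0 but N^1 v_2 ≠ 0; then v_{j-1} := N · v_j for j = 2, …, 2.

Pick v_2 = (1, 0, 0, 0)ᵀ.
Then v_1 = N · v_2 = (1, -1, 0, -2)ᵀ.

Sanity check: (A − (-2)·I) v_1 = (0, 0, 0, 0)ᵀ = 0. ✓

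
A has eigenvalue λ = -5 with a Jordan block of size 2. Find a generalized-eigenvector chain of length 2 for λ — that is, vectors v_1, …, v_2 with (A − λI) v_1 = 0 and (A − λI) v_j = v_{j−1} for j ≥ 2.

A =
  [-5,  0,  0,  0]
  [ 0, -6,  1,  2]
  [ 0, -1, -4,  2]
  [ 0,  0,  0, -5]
A Jordan chain for λ = -5 of length 2:
v_1 = (0, -1, -1, 0)ᵀ
v_2 = (0, 1, 0, 0)ᵀ

Let N = A − (-5)·I. We want v_2 with N^2 v_2 = 0 but N^1 v_2 ≠ 0; then v_{j-1} := N · v_j for j = 2, …, 2.

Pick v_2 = (0, 1, 0, 0)ᵀ.
Then v_1 = N · v_2 = (0, -1, -1, 0)ᵀ.

Sanity check: (A − (-5)·I) v_1 = (0, 0, 0, 0)ᵀ = 0. ✓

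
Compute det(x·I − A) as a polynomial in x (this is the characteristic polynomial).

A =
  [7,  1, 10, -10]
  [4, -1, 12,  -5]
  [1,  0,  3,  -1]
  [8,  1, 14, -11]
x^4 + 2*x^3 - 3*x^2 - 4*x + 4

Expanding det(x·I − A) (e.g. by cofactor expansion or by noting that A is similar to its Jordan form J, which has the same characteristic polynomial as A) gives
  χ_A(x) = x^4 + 2*x^3 - 3*x^2 - 4*x + 4
which factors as (x - 1)^2*(x + 2)^2. The eigenvalues (with algebraic multiplicities) are λ = -2 with multiplicity 2, λ = 1 with multiplicity 2.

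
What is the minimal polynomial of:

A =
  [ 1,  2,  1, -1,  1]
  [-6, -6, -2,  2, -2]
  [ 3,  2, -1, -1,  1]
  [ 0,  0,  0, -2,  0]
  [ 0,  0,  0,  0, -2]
x^2 + 4*x + 4

The characteristic polynomial is χ_A(x) = (x + 2)^5, so the eigenvalues are known. The minimal polynomial is
  m_A(x) = Π_λ (x − λ)^{k_λ}
where k_λ is the size of the *largest* Jordan block for λ (equivalently, the smallest k with (A − λI)^k v = 0 for every generalised eigenvector v of λ).

  λ = -2: largest Jordan block has size 2, contributing (x + 2)^2

So m_A(x) = (x + 2)^2 = x^2 + 4*x + 4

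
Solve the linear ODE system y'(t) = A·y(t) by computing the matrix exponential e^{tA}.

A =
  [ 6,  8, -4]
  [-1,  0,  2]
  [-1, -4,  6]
e^{tA} =
  [2*t*exp(4*t) + exp(4*t), 8*t*exp(4*t), -4*t*exp(4*t)]
  [-t*exp(4*t), -4*t*exp(4*t) + exp(4*t), 2*t*exp(4*t)]
  [-t*exp(4*t), -4*t*exp(4*t), 2*t*exp(4*t) + exp(4*t)]

Strategy: write A = P · J · P⁻¹ where J is a Jordan canonical form, so e^{tA} = P · e^{tJ} · P⁻¹, and e^{tJ} can be computed block-by-block.

A has Jordan form
J =
  [4, 1, 0]
  [0, 4, 0]
  [0, 0, 4]
(up to reordering of blocks).

Per-block formulas:
  For a 1×1 block at λ = 4: exp(t · [4]) = [e^(4t)].
  For a 2×2 Jordan block J_2(4): exp(t · J_2(4)) = e^(4t)·(I + t·N), where N is the 2×2 nilpotent shift.

After assembling e^{tJ} and conjugating by P, we get:

e^{tA} =
  [2*t*exp(4*t) + exp(4*t), 8*t*exp(4*t), -4*t*exp(4*t)]
  [-t*exp(4*t), -4*t*exp(4*t) + exp(4*t), 2*t*exp(4*t)]
  [-t*exp(4*t), -4*t*exp(4*t), 2*t*exp(4*t) + exp(4*t)]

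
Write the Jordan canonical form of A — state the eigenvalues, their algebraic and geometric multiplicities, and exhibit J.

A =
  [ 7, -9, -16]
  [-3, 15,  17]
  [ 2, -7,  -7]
J_3(5)

The characteristic polynomial is
  det(x·I − A) = x^3 - 15*x^2 + 75*x - 125 = (x - 5)^3

Eigenvalues and multiplicities (the geometric multiplicity of λ is n − rank(A − λI), which equals the number of Jordan blocks for λ):
  λ = 5: algebraic multiplicity = 3, geometric multiplicity = 1

Determining the block sizes for each eigenvalue:
  λ = 5: one block (gm = 1), so the single block has size am = 3 → block sizes [3]

Assembling the blocks gives a Jordan form
J =
  [5, 1, 0]
  [0, 5, 1]
  [0, 0, 5]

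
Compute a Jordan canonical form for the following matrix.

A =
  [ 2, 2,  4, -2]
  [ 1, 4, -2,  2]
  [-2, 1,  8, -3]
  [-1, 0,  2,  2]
J_2(4) ⊕ J_2(4)

The characteristic polynomial is
  det(x·I − A) = x^4 - 16*x^3 + 96*x^2 - 256*x + 256 = (x - 4)^4

Eigenvalues and multiplicities (the geometric multiplicity of λ is n − rank(A − λI), which equals the number of Jordan blocks for λ):
  λ = 4: algebraic multiplicity = 4, geometric multiplicity = 2

Determining the block sizes for each eigenvalue:
  λ = 4: with am = 4 and gm = 2, the partition is not yet determined (e.g. several partitions of 4 into 2 parts exist). Let N = A − (4)·I. Computing rank(N^1) = 2, rank(N^2) = 0; the number of blocks of size ≥ j is rank(N^{j−1}) − rank(N^j), giving [2, 2]. So we have 2 block(s) of size 2 → block sizes [2, 2]

Assembling the blocks gives a Jordan form
J =
  [4, 1, 0, 0]
  [0, 4, 0, 0]
  [0, 0, 4, 1]
  [0, 0, 0, 4]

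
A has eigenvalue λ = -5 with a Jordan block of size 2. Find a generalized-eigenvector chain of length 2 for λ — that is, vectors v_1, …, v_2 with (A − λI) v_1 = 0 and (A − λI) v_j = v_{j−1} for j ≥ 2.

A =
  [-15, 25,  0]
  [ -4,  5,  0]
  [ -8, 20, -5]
A Jordan chain for λ = -5 of length 2:
v_1 = (-10, -4, -8)ᵀ
v_2 = (1, 0, 0)ᵀ

Let N = A − (-5)·I. We want v_2 with N^2 v_2 = 0 but N^1 v_2 ≠ 0; then v_{j-1} := N · v_j for j = 2, …, 2.

Pick v_2 = (1, 0, 0)ᵀ.
Then v_1 = N · v_2 = (-10, -4, -8)ᵀ.

Sanity check: (A − (-5)·I) v_1 = (0, 0, 0)ᵀ = 0. ✓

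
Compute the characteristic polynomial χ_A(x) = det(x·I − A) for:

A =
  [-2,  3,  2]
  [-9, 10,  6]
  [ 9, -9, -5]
x^3 - 3*x^2 + 3*x - 1

Expanding det(x·I − A) (e.g. by cofactor expansion or by noting that A is similar to its Jordan form J, which has the same characteristic polynomial as A) gives
  χ_A(x) = x^3 - 3*x^2 + 3*x - 1
which factors as (x - 1)^3. The eigenvalues (with algebraic multiplicities) are λ = 1 with multiplicity 3.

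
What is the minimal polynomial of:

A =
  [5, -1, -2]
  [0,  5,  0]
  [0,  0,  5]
x^2 - 10*x + 25

The characteristic polynomial is χ_A(x) = (x - 5)^3, so the eigenvalues are known. The minimal polynomial is
  m_A(x) = Π_λ (x − λ)^{k_λ}
where k_λ is the size of the *largest* Jordan block for λ (equivalently, the smallest k with (A − λI)^k v = 0 for every generalised eigenvector v of λ).

  λ = 5: largest Jordan block has size 2, contributing (x − 5)^2

So m_A(x) = (x - 5)^2 = x^2 - 10*x + 25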